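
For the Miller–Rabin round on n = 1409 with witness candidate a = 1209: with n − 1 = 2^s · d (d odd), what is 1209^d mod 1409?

n − 1 = 1408 = 2^7 · 11, so s = 7 and d = 11.
1209^11 mod 1409 = 183.

183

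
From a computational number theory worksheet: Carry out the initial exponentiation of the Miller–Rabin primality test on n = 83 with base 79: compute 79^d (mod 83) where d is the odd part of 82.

82

n − 1 = 82 = 2^1 · 41, so s = 1 and d = 41.
By repeated squaring, 79^41 ≡ 82 (mod 83).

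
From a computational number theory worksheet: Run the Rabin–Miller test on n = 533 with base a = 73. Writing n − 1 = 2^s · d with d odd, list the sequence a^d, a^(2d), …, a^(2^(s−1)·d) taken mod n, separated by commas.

n − 1 = 532 = 2^2 · 133, so s = 2 and d = 133.
x_0 = 73^133 mod 533 = 73.
x_1 = 73^2 mod 533 = 532.

73, 532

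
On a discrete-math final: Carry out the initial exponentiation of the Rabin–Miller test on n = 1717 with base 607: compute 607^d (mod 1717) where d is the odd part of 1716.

n − 1 = 1716 = 2^2 · 429, so s = 2 and d = 429.
607^429 mod 1717 = 405.

405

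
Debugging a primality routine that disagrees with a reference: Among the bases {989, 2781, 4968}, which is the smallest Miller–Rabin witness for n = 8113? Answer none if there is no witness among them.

n − 1 = 8112 = 2^4 · 507, so s = 4 and d = 507.
Base 989: x_0 = 989^507 mod 8113 = 1. x_0 = 1, so 989 is not a witness.
Base 2781: x_0 = 2781^507 mod 8113 = 2528. x_0 is neither 1 nor 8112, so continue squaring. x_1 = 2528^2 mod 8113 = 5853. x_2 = 5853^2 mod 8113 = 4523. x_3 = 4523^2 mod 8113 = 4656. Reached i = s−1 = 3 without hitting −1: 2781 is a Miller–Rabin witness and 8113 is composite.
Base 4968: x_0 = 4968^507 mod 8113 = 3541. x_0 is neither 1 nor 8112, so continue squaring. x_1 = 3541^2 mod 8113 = 4096. x_2 = 4096^2 mod 8113 = 7645. x_3 = 7645^2 mod 8113 = 8086. Reached i = s−1 = 3 without hitting −1: 4968 is a Miller–Rabin witness and 8113 is composite.
The smallest witness among the given bases is 2781.

2781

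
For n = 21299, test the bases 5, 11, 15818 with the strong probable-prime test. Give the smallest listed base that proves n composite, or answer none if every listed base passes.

n − 1 = 21298 = 2^1 · 10649, so s = 1 and d = 10649.
Base 5: x_0 = 5^10649 mod 21299 = 13914. x_0 ∉ {1, 21298} and s = 1, so 5 is a Miller–Rabin witness and 21299 is composite.
Base 11: x_0 = 11^10649 mod 21299 = 16670. x_0 ∉ {1, 21298} and s = 1, so 11 is a Miller–Rabin witness and 21299 is composite.
Base 15818: x_0 = 15818^10649 mod 21299 = 7329. x_0 ∉ {1, 21298} and s = 1, so 15818 is a Miller–Rabin witness and 21299 is composite.
The smallest witness among the given bases is 5.

5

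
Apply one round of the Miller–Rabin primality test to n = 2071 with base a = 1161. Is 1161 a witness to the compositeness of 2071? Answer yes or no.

n − 1 = 2070 = 2^1 · 1035, so s = 1 and d = 1035.
Repeated squaring mod 2071: 1161^1 ≡ 1161, 1161^2 ≡ 1771, 1161^4 ≡ 947, 1161^8 ≡ 66, 1161^16 ≡ 214, 1161^32 ≡ 234, 1161^64 ≡ 910, 1161^128 ≡ 1771, 1161^256 ≡ 947, 1161^512 ≡ 66, 1161^1024 ≡ 214.
1035 = 1024 + 8 + 2 + 1, so 1161^1035 ≡ 214·66·1771·1161 ≡ 2070 (mod 2071).
x_0 = 1161^1035 mod 2071 = 2070.
x_0 = 2070 ≡ −1, so 1161 is not a witness.

no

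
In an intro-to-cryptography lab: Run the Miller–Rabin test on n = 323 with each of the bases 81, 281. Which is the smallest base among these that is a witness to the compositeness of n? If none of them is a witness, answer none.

81

n − 1 = 322 = 2^1 · 161, so s = 1 and d = 161.
Base 81: x_0 = 81^161 mod 323 = 251. x_0 ∉ {1, 322} and s = 1, so 81 is a Miller–Rabin witness and 323 is composite.
Base 281: x_0 = 281^161 mod 323 = 128. x_0 ∉ {1, 322} and s = 1, so 281 is a Miller–Rabin witness and 323 is composite.
The smallest witness among the given bases is 81.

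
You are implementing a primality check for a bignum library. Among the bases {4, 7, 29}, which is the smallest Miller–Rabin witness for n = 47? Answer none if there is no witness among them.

none

n − 1 = 46 = 2^1 · 23, so s = 1 and d = 23.
Base 4: x_0 = 4^23 mod 47 = 1. x_0 = 1, so 4 is not a witness.
Base 7: x_0 = 7^23 mod 47 = 1. x_0 = 1, so 7 is not a witness.
Base 29: x_0 = 29^23 mod 47 = 46. x_0 = 46 ≡ −1, so 29 is not a witness.
No listed base is a witness for 47.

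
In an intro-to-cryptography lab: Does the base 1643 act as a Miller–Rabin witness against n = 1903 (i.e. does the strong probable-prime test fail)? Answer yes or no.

yes

n − 1 = 1902 = 2^1 · 951, so s = 1 and d = 951.
By repeated squaring, 1643^951 ≡ 1357 (mod 1903).
x_0 = 1643^951 mod 1903 = 1357.
x_0 ∉ {1, 1902} and s = 1, so 1643 is a Miller–Rabin witness and 1903 is composite.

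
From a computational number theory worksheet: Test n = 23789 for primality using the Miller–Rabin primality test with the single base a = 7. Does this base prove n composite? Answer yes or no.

n − 1 = 23788 = 2^2 · 5947, so s = 2 and d = 5947.
x_0 = 7^5947 mod 23789 = 8600.
x_0 is neither 1 nor 23788, so continue squaring.
x_1 = 8600^2 mod 23789 = 23788.
x_1 ≡ −1, so 7 is not a witness.

no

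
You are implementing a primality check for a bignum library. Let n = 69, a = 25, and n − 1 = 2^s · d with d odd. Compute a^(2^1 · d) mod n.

25

n − 1 = 68 = 2^2 · 17, so s = 2 and d = 17.
Repeated squaring mod 69: 25^1 ≡ 25, 25^2 ≡ 4, 25^4 ≡ 16, 25^8 ≡ 49, 25^16 ≡ 55.
17 = 16 + 1, so 25^17 ≡ 55·25 ≡ 64 (mod 69).
x_0 = 64.
x_1 = 64^2 mod 69 = 25.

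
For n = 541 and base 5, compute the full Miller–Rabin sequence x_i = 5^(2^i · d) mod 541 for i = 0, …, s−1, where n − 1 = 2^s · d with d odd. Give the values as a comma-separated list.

1, 1

n − 1 = 540 = 2^2 · 135, so s = 2 and d = 135.
x_0 = 5^135 mod 541 = 1.
x_1 = 1^2 mod 541 = 1.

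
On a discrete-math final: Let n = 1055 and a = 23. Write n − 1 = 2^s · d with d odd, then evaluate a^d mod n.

n − 1 = 1054 = 2^1 · 527, so s = 1 and d = 527.
23^527 mod 1055 = 737.

737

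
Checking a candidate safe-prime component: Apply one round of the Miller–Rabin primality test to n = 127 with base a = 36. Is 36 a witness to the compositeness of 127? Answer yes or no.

no

n − 1 = 126 = 2^1 · 63, so s = 1 and d = 63.
x_0 = 36^63 mod 127 = 1.
x_0 = 1, so 36 is not a witness.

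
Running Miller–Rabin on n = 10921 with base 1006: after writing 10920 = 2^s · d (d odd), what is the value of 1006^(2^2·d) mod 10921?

6232

n − 1 = 10920 = 2^3 · 1365, so s = 3 and d = 1365.
Repeated squaring mod 10921: 1006^1 ≡ 1006, 1006^2 ≡ 7304, 1006^4 ≡ 10252, 1006^8 ≡ 10721, 1006^16 ≡ 7237, 1006^32 ≡ 7974, 1006^64 ≡ 2614, 1006^128 ≡ 7371, 1006^256 ≡ 10587, 1006^512 ≡ 2346, 1006^1024 ≡ 10453.
1365 = 1024 + 256 + 64 + 16 + 4 + 1, so 1006^1365 ≡ 10453·10587·2614·7237·10252·1006 ≡ 5294 (mod 10921).
x_0 = 5294.
x_1 = 5294^2 mod 10921 = 3150.
x_2 = 3150^2 mod 10921 = 6232.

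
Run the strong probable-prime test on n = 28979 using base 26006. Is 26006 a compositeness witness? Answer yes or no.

no

n − 1 = 28978 = 2^1 · 14489, so s = 1 and d = 14489.
x_0 = 26006^14489 mod 28979 = 28978.
x_0 = 28978 ≡ −1, so 26006 is not a witness.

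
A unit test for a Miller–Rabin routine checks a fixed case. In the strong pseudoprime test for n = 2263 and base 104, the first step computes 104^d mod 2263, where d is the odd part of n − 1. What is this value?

n − 1 = 2262 = 2^1 · 1131, so s = 1 and d = 1131.
104^1131 mod 2263 = 275.

275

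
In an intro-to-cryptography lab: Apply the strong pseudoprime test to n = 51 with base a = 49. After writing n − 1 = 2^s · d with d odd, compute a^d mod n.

n − 1 = 50 = 2^1 · 25, so s = 1 and d = 25.
By repeated squaring, 49^25 ≡ 49 (mod 51).

49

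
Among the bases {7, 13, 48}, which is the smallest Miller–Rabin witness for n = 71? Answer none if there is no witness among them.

none

n − 1 = 70 = 2^1 · 35, so s = 1 and d = 35.
Base 7: x_0 = 7^35 mod 71 = 70. x_0 = 70 ≡ −1, so 7 is not a witness.
Base 13: x_0 = 13^35 mod 71 = 70. x_0 = 70 ≡ −1, so 13 is not a witness.
Base 48: x_0 = 48^35 mod 71 = 1. x_0 = 1, so 48 is not a witness.
No listed base is a witness for 71.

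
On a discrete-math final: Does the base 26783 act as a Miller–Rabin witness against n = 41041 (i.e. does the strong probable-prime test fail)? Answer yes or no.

n − 1 = 41040 = 2^4 · 2565, so s = 4 and d = 2565.
x_0 = 26783^2565 mod 41041 = 1.
x_0 = 1, so 26783 is not a witness.

no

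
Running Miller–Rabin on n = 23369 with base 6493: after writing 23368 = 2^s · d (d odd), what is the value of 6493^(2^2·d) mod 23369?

1

n − 1 = 23368 = 2^3 · 2921, so s = 3 and d = 2921.
x_0 = 6493^2921 mod 23369 = 1.
x_1 = 1^2 mod 23369 = 1.
x_2 = 1^2 mod 23369 = 1.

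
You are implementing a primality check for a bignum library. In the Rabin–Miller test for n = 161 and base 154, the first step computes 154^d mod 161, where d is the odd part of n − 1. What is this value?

n − 1 = 160 = 2^5 · 5, so s = 5 and d = 5.
Repeated squaring mod 161: 154^1 ≡ 154, 154^2 ≡ 49, 154^4 ≡ 147.
5 = 4 + 1, so 154^5 ≡ 147·154 ≡ 98 (mod 161).

98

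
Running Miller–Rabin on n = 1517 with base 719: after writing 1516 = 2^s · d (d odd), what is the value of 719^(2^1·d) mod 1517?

1440

n − 1 = 1516 = 2^2 · 379, so s = 2 and d = 379.
Repeated squaring mod 1517: 719^1 ≡ 719, 719^2 ≡ 1181, 719^4 ≡ 638, 719^8 ≡ 488, 719^16 ≡ 1492, 719^32 ≡ 625, 719^64 ≡ 756, 719^128 ≡ 1144, 719^256 ≡ 1082.
379 = 256 + 64 + 32 + 16 + 8 + 2 + 1, so 719^379 ≡ 1082·756·625·1492·488·1181·719 ≡ 423 (mod 1517).
x_0 = 423.
x_1 = 423^2 mod 1517 = 1440.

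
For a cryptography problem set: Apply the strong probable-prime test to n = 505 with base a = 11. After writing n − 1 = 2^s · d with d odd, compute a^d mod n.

n − 1 = 504 = 2^3 · 63, so s = 3 and d = 63.
11^63 mod 505 = 401.

401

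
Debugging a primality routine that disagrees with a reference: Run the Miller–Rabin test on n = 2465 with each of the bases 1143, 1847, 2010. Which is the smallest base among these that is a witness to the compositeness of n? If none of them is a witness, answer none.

1847

n − 1 = 2464 = 2^5 · 77, so s = 5 and d = 77.
Base 1143: x_0 = 1143^77 mod 2465 = 1143. x_0 is neither 1 nor 2464, so continue squaring. x_1 = 1143^2 mod 2465 = 2464. x_1 ≡ −1, so 1143 is not a witness.
Base 1847: x_0 = 1847^77 mod 2465 = 262. x_0 is neither 1 nor 2464, so continue squaring. x_1 = 262^2 mod 2465 = 2089. x_2 = 2089^2 mod 2465 = 871. x_3 = 871^2 mod 2465 = 1886. x_4 = 1886^2 mod 2465 = 1. x_4 = 1 but x_3 ≠ ±1, a nontrivial square root of 1 — 1847 is a witness and 2465 is composite.
Base 2010: x_0 = 2010^77 mod 2465 = 2435. x_0 is neither 1 nor 2464, so continue squaring. x_1 = 2435^2 mod 2465 = 900. x_2 = 900^2 mod 2465 = 1480. x_3 = 1480^2 mod 2465 = 1480. x_4 = 1480^2 mod 2465 = 1480. Reached i = s−1 = 4 without hitting −1: 2010 is a Miller–Rabin witness and 2465 is composite.
The smallest witness among the given bases is 1847.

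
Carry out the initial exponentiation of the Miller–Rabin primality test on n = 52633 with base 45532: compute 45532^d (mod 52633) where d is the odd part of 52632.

42435

n − 1 = 52632 = 2^3 · 6579, so s = 3 and d = 6579.
Repeated squaring mod 52633: 45532^1 ≡ 45532, 45532^2 ≡ 1787, 45532^4 ≡ 35389, 45532^8 ≡ 31719, 45532^16 ≡ 15166, 45532^32 ≡ 1346, 45532^64 ≡ 22194, 45532^128 ≡ 34022, 45532^256 ≡ 44181, 45532^512 ≡ 13323, 45532^1024 ≡ 23853, 45532^2048 ≡ 2879, 45532^4096 ≡ 25260.
6579 = 4096 + 2048 + 256 + 128 + 32 + 16 + 2 + 1, so 45532^6579 ≡ 25260·2879·44181·34022·1346·15166·1787·45532 ≡ 42435 (mod 52633).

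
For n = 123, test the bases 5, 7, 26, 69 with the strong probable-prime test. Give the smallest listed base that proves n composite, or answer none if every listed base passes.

5

n − 1 = 122 = 2^1 · 61, so s = 1 and d = 61.
Base 5: x_0 = 5^61 mod 123 = 5. x_0 ∉ {1, 122} and s = 1, so 5 is a Miller–Rabin witness and 123 is composite.
Base 7: x_0 = 7^61 mod 123 = 34. x_0 ∉ {1, 122} and s = 1, so 7 is a Miller–Rabin witness and 123 is composite.
Base 26: x_0 = 26^61 mod 123 = 56. x_0 ∉ {1, 122} and s = 1, so 26 is a Miller–Rabin witness and 123 is composite.
Base 69: x_0 = 69^61 mod 123 = 54. x_0 ∉ {1, 122} and s = 1, so 69 is a Miller–Rabin witness and 123 is composite.
The smallest witness among the given bases is 5.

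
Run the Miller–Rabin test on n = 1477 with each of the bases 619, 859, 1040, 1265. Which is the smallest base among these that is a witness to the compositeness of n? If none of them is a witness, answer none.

none

n − 1 = 1476 = 2^2 · 369, so s = 2 and d = 369.
Base 619: x_0 = 619^369 mod 1477 = 1476. x_0 = 1476 ≡ −1, so 619 is not a witness.
Base 859: x_0 = 859^369 mod 1477 = 1476. x_0 = 1476 ≡ −1, so 859 is not a witness.
Base 1040: x_0 = 1040^369 mod 1477 = 1. x_0 = 1, so 1040 is not a witness.
Base 1265: x_0 = 1265^369 mod 1477 = 1476. x_0 = 1476 ≡ −1, so 1265 is not a witness.
No listed base is a witness for 1477.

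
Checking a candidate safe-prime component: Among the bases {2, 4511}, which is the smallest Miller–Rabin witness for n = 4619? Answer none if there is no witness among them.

n − 1 = 4618 = 2^1 · 2309, so s = 1 and d = 2309.
Base 2: x_0 = 2^2309 mod 4619 = 2992. x_0 ∉ {1, 4618} and s = 1, so 2 is a Miller–Rabin witness and 4619 is composite.
Base 4511: x_0 = 4511^2309 mod 4619 = 2327. x_0 ∉ {1, 4618} and s = 1, so 4511 is a Miller–Rabin witness and 4619 is composite.
The smallest witness among the given bases is 2.

2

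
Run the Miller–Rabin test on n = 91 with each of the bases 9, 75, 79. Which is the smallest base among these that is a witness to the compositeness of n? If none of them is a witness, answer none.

none

n − 1 = 90 = 2^1 · 45, so s = 1 and d = 45.
Base 9: x_0 = 9^45 mod 91 = 1. x_0 = 1, so 9 is not a witness.
Base 75: x_0 = 75^45 mod 91 = 90. x_0 = 90 ≡ −1, so 75 is not a witness.
Base 79: x_0 = 79^45 mod 91 = 1. x_0 = 1, so 79 is not a witness.
No listed base is a witness for 91.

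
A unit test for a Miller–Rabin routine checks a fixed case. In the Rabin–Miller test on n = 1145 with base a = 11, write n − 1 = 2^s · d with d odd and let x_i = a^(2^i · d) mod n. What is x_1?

676

n − 1 = 1144 = 2^3 · 143, so s = 3 and d = 143.
By repeated squaring, 11^143 ≡ 26 (mod 1145).
x_0 = 26.
x_1 = 26^2 mod 1145 = 676.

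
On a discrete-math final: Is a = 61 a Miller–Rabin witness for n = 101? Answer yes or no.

no

n − 1 = 100 = 2^2 · 25, so s = 2 and d = 25.
Repeated squaring mod 101: 61^1 ≡ 61, 61^2 ≡ 85, 61^4 ≡ 54, 61^8 ≡ 88, 61^16 ≡ 68.
25 = 16 + 8 + 1, so 61^25 ≡ 68·88·61 ≡ 10 (mod 101).
x_0 = 61^25 mod 101 = 10.
x_0 is neither 1 nor 100, so continue squaring.
x_1 = 10^2 mod 101 = 100.
x_1 ≡ −1, so 61 is not a witness.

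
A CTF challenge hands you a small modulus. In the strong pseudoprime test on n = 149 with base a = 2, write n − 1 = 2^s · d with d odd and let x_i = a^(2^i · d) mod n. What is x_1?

148

n − 1 = 148 = 2^2 · 37, so s = 2 and d = 37.
x_0 = 2^37 mod 149 = 105.
x_1 = 105^2 mod 149 = 148.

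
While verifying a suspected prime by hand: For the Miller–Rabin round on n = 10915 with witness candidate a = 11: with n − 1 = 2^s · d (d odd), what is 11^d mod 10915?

5586

n − 1 = 10914 = 2^1 · 5457, so s = 1 and d = 5457.
By repeated squaring, 11^5457 ≡ 5586 (mod 10915).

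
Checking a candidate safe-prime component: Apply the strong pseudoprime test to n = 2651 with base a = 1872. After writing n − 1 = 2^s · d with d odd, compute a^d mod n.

263

n − 1 = 2650 = 2^1 · 1325, so s = 1 and d = 1325.
1872^1325 mod 2651 = 263.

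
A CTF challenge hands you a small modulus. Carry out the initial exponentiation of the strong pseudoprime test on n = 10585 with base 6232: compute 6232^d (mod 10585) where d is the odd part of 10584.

n − 1 = 10584 = 2^3 · 1323, so s = 3 and d = 1323.
6232^1323 mod 10585 = 2163.

2163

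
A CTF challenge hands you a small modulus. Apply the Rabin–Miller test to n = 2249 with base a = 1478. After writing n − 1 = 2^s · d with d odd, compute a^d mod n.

n − 1 = 2248 = 2^3 · 281, so s = 3 and d = 281.
1478^281 mod 2249 = 1576.

1576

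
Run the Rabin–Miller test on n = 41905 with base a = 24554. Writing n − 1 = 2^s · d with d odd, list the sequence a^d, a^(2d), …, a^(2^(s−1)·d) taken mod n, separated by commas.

n − 1 = 41904 = 2^4 · 2619, so s = 4 and d = 2619.
x_0 = 24554^2619 mod 41905 = 19334.
x_1 = 19334^2 mod 41905 = 10956.
x_2 = 10956^2 mod 41905 = 18016.
x_3 = 18016^2 mod 41905 = 22031.

19334, 10956, 18016, 22031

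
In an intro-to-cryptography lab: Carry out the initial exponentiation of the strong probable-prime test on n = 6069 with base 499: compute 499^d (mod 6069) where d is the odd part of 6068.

4141

n − 1 = 6068 = 2^2 · 1517, so s = 2 and d = 1517.
Repeated squaring mod 6069: 499^1 ≡ 499, 499^2 ≡ 172, 499^4 ≡ 5308, 499^8 ≡ 2566, 499^16 ≡ 5560, 499^32 ≡ 4183, 499^64 ≡ 562, 499^128 ≡ 256, 499^256 ≡ 4846, 499^512 ≡ 2755, 499^1024 ≡ 3775.
1517 = 1024 + 256 + 128 + 64 + 32 + 8 + 4 + 1, so 499^1517 ≡ 3775·4846·256·562·4183·2566·5308·499 ≡ 4141 (mod 6069).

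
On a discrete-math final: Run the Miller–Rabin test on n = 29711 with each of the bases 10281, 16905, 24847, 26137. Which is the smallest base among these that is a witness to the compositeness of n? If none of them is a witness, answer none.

n − 1 = 29710 = 2^1 · 14855, so s = 1 and d = 14855.
Base 10281: x_0 = 10281^14855 mod 29711 = 21218. x_0 ∉ {1, 29710} and s = 1, so 10281 is a Miller–Rabin witness and 29711 is composite.
Base 16905: x_0 = 16905^14855 mod 29711 = 4896. x_0 ∉ {1, 29710} and s = 1, so 16905 is a Miller–Rabin witness and 29711 is composite.
Base 24847: x_0 = 24847^14855 mod 29711 = 15522. x_0 ∉ {1, 29710} and s = 1, so 24847 is a Miller–Rabin witness and 29711 is composite.
Base 26137: x_0 = 26137^14855 mod 29711 = 16182. x_0 ∉ {1, 29710} and s = 1, so 26137 is a Miller–Rabin witness and 29711 is composite.
The smallest witness among the given bases is 10281.

10281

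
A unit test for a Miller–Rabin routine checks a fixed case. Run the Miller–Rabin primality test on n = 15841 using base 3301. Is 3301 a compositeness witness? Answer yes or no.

yes

n − 1 = 15840 = 2^5 · 495, so s = 5 and d = 495.
x_0 = 3301^495 mod 15841 = 2045.
x_0 is neither 1 nor 15840, so continue squaring.
x_1 = 2045^2 mod 15841 = 1.
x_1 = 1 but x_0 ≠ ±1, a nontrivial square root of 1 — 3301 is a witness and 15841 is composite.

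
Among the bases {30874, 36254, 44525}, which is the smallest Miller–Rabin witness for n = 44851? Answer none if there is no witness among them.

none

n − 1 = 44850 = 2^1 · 22425, so s = 1 and d = 22425.
Base 30874: x_0 = 30874^22425 mod 44851 = 44850. x_0 = 44850 ≡ −1, so 30874 is not a witness.
Base 36254: x_0 = 36254^22425 mod 44851 = 44850. x_0 = 44850 ≡ −1, so 36254 is not a witness.
Base 44525: x_0 = 44525^22425 mod 44851 = 44850. x_0 = 44850 ≡ −1, so 44525 is not a witness.
No listed base is a witness for 44851.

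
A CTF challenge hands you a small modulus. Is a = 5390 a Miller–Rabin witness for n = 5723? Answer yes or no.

yes

n − 1 = 5722 = 2^1 · 2861, so s = 1 and d = 2861.
x_0 = 5390^2861 mod 5723 = 5592.
x_0 ∉ {1, 5722} and s = 1, so 5390 is a Miller–Rabin witness and 5723 is composite.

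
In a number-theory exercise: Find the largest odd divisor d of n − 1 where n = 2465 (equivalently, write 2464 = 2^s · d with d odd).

77

Halving: 2464 → 1232 → 616 → 308 → 154 → 77; 77 is odd.
So 2464 = 2^5 · 77.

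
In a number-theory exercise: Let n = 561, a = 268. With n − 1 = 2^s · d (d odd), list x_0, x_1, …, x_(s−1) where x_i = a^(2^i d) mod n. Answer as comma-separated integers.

n − 1 = 560 = 2^4 · 35, so s = 4 and d = 35.
x_0 = 268^35 mod 561 = 463.
x_1 = 463^2 mod 561 = 67.
x_2 = 67^2 mod 561 = 1.
x_3 = 1^2 mod 561 = 1.

463, 67, 1, 1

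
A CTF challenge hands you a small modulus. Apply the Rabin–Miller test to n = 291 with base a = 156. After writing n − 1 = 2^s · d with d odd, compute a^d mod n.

135

n − 1 = 290 = 2^1 · 145, so s = 1 and d = 145.
156^145 mod 291 = 135.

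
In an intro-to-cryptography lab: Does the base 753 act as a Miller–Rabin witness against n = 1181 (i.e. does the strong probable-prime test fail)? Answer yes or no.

n − 1 = 1180 = 2^2 · 295, so s = 2 and d = 295.
x_0 = 753^295 mod 1181 = 1.
x_0 = 1, so 753 is not a witness.

no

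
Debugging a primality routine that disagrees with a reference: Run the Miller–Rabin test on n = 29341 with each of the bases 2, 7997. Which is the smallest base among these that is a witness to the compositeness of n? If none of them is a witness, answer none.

none

n − 1 = 29340 = 2^2 · 7335, so s = 2 and d = 7335.
Base 2: x_0 = 2^7335 mod 29341 = 26424. x_0 is neither 1 nor 29340, so continue squaring. x_1 = 26424^2 mod 29341 = 29340. x_1 ≡ −1, so 2 is not a witness.
Base 7997: x_0 = 7997^7335 mod 29341 = 7431. x_0 is neither 1 nor 29340, so continue squaring. x_1 = 7431^2 mod 29341 = 29340. x_1 ≡ −1, so 7997 is not a witness.
No listed base is a witness for 29341.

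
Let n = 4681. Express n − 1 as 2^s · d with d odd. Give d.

Halving: 4680 → 2340 → 1170 → 585; 585 is odd.
So 4680 = 2^3 · 585.

585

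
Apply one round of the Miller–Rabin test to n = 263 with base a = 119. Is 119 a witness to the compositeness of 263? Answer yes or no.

n − 1 = 262 = 2^1 · 131, so s = 1 and d = 131.
By repeated squaring, 119^131 ≡ 262 (mod 263).
x_0 = 119^131 mod 263 = 262.
x_0 = 262 ≡ −1, so 119 is not a witness.

no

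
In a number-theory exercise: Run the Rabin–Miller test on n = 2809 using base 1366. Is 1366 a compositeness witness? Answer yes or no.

no

n − 1 = 2808 = 2^3 · 351, so s = 3 and d = 351.
x_0 = 1366^351 mod 2809 = 500.
x_0 is neither 1 nor 2808, so continue squaring.
x_1 = 500^2 mod 2809 = 2808.
x_1 ≡ −1, so 1366 is not a witness.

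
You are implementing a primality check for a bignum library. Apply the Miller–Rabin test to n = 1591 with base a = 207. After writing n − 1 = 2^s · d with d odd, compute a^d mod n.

n − 1 = 1590 = 2^1 · 795, so s = 1 and d = 795.
By repeated squaring, 207^795 ≡ 140 (mod 1591).

140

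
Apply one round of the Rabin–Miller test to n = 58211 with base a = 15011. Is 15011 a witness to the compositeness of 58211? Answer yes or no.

n − 1 = 58210 = 2^1 · 29105, so s = 1 and d = 29105.
x_0 = 15011^29105 mod 58211 = 58210.
x_0 = 58210 ≡ −1, so 15011 is not a witness.

no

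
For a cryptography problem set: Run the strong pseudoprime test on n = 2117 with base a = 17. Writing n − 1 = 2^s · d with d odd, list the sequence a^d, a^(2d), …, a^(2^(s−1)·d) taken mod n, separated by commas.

n − 1 = 2116 = 2^2 · 529, so s = 2 and d = 529.
x_0 = 17^529 mod 2117 = 17.
x_1 = 17^2 mod 2117 = 289.

17, 289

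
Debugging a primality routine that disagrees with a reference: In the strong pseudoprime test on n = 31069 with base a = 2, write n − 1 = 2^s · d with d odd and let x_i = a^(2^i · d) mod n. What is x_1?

31068

n − 1 = 31068 = 2^2 · 7767, so s = 2 and d = 7767.
x_0 = 2^7767 mod 31069 = 1506.
x_1 = 1506^2 mod 31069 = 31068.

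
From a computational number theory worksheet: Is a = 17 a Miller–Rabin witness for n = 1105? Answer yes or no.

n − 1 = 1104 = 2^4 · 69, so s = 4 and d = 69.
x_0 = 17^69 mod 1105 = 272.
x_0 is neither 1 nor 1104, so continue squaring.
x_1 = 272^2 mod 1105 = 1054.
x_2 = 1054^2 mod 1105 = 391.
x_3 = 391^2 mod 1105 = 391.
Reached i = s−1 = 3 without hitting −1: 17 is a Miller–Rabin witness and 1105 is composite.

yes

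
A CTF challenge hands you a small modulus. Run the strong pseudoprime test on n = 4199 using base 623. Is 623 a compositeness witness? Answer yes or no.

n − 1 = 4198 = 2^1 · 2099, so s = 1 and d = 2099.
x_0 = 623^2099 mod 4199 = 1637.
x_0 ∉ {1, 4198} and s = 1, so 623 is a Miller–Rabin witness and 4199 is composite.

yes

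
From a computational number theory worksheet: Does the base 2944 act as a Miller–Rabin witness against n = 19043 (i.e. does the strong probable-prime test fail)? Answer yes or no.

n − 1 = 19042 = 2^1 · 9521, so s = 1 and d = 9521.
By repeated squaring, 2944^9521 ≡ 17603 (mod 19043).
x_0 = 2944^9521 mod 19043 = 17603.
x_0 ∉ {1, 19042} and s = 1, so 2944 is a Miller–Rabin witness and 19043 is composite.

yes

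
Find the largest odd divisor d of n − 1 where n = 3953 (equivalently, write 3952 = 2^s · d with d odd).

Halving: 3952 → 1976 → 988 → 494 → 247; 247 is odd.
So 3952 = 2^4 · 247.

247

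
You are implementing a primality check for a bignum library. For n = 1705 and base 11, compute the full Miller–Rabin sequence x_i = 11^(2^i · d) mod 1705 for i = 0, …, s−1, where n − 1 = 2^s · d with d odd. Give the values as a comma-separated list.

n − 1 = 1704 = 2^3 · 213, so s = 3 and d = 213.
x_0 = 11^213 mod 1705 = 1331.
x_1 = 1331^2 mod 1705 = 66.
x_2 = 66^2 mod 1705 = 946.

1331, 66, 946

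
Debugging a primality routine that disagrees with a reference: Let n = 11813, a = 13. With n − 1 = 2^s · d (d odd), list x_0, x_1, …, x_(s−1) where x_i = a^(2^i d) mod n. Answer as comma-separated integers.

n − 1 = 11812 = 2^2 · 2953, so s = 2 and d = 2953.
x_0 = 13^2953 mod 11813 = 1.
x_1 = 1^2 mod 11813 = 1.

1, 1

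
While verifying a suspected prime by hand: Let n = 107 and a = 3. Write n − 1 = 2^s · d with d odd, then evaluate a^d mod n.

1

n − 1 = 106 = 2^1 · 53, so s = 1 and d = 53.
Repeated squaring mod 107: 3^1 ≡ 3, 3^2 ≡ 9, 3^4 ≡ 81, 3^8 ≡ 34, 3^16 ≡ 86, 3^32 ≡ 13.
53 = 32 + 16 + 4 + 1, so 3^53 ≡ 13·86·81·3 ≡ 1 (mod 107).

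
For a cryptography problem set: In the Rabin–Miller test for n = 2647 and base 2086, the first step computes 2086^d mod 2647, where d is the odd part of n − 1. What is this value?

2646

n − 1 = 2646 = 2^1 · 1323, so s = 1 and d = 1323.
2086^1323 mod 2647 = 2646.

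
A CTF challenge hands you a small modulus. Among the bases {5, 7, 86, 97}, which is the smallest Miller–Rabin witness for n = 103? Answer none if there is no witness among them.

none

n − 1 = 102 = 2^1 · 51, so s = 1 and d = 51.
Base 5: x_0 = 5^51 mod 103 = 102. x_0 = 102 ≡ −1, so 5 is not a witness.
Base 7: x_0 = 7^51 mod 103 = 1. x_0 = 1, so 7 is not a witness.
Base 86: x_0 = 86^51 mod 103 = 102. x_0 = 102 ≡ −1, so 86 is not a witness.
Base 97: x_0 = 97^51 mod 103 = 1. x_0 = 1, so 97 is not a witness.
No listed base is a witness for 103.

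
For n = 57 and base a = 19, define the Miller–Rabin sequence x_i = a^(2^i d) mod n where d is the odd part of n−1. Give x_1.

n − 1 = 56 = 2^3 · 7, so s = 3 and d = 7.
x_0 = 19^7 mod 57 = 19.
x_1 = 19^2 mod 57 = 19.

19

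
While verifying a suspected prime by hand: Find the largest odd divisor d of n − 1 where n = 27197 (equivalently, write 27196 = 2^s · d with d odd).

6799

Halving: 27196 → 13598 → 6799; 6799 is odd.
So 27196 = 2^2 · 6799.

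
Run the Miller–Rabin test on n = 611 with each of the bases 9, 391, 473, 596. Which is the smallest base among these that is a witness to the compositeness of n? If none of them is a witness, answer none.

9

n − 1 = 610 = 2^1 · 305, so s = 1 and d = 305.
Base 9: x_0 = 9^305 mod 611 = 341. x_0 ∉ {1, 610} and s = 1, so 9 is a Miller–Rabin witness and 611 is composite.
Base 391: x_0 = 391^305 mod 611 = 248. x_0 ∉ {1, 610} and s = 1, so 391 is a Miller–Rabin witness and 611 is composite.
Base 473: x_0 = 473^305 mod 611 = 447. x_0 ∉ {1, 610} and s = 1, so 473 is a Miller–Rabin witness and 611 is composite.
Base 596: x_0 = 596^305 mod 611 = 410. x_0 ∉ {1, 610} and s = 1, so 596 is a Miller–Rabin witness and 611 is composite.
The smallest witness among the given bases is 9.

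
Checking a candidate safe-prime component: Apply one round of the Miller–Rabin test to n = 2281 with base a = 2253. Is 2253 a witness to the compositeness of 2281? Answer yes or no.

no

n − 1 = 2280 = 2^3 · 285, so s = 3 and d = 285.
x_0 = 2253^285 mod 2281 = 1074.
x_0 is neither 1 nor 2280, so continue squaring.
x_1 = 1074^2 mod 2281 = 1571.
x_2 = 1571^2 mod 2281 = 2280.
x_2 ≡ −1, so 2253 is not a witness.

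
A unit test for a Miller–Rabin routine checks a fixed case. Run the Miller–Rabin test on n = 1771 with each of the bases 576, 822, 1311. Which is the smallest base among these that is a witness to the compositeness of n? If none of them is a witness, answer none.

n − 1 = 1770 = 2^1 · 885, so s = 1 and d = 885.
Base 576: x_0 = 576^885 mod 1771 = 1. x_0 = 1, so 576 is not a witness.
Base 822: x_0 = 822^885 mod 1771 = 1539. x_0 ∉ {1, 1770} and s = 1, so 822 is a Miller–Rabin witness and 1771 is composite.
Base 1311: x_0 = 1311^885 mod 1771 = 736. x_0 ∉ {1, 1770} and s = 1, so 1311 is a Miller–Rabin witness and 1771 is composite.
The smallest witness among the given bases is 822.

822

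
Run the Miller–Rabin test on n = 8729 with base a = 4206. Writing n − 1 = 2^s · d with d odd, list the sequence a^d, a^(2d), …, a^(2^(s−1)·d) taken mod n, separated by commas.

n − 1 = 8728 = 2^3 · 1091, so s = 3 and d = 1091.
x_0 = 4206^1091 mod 8729 = 3800.
x_1 = 3800^2 mod 8729 = 2234.
x_2 = 2234^2 mod 8729 = 6497.

3800, 2234, 6497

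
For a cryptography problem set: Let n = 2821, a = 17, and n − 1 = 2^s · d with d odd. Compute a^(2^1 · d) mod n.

1

n − 1 = 2820 = 2^2 · 705, so s = 2 and d = 705.
x_0 = 17^705 mod 2821 = 2820.
x_1 = 2820^2 mod 2821 = 1.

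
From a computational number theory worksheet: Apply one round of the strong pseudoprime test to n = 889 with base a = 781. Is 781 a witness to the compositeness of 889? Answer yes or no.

n − 1 = 888 = 2^3 · 111, so s = 3 and d = 111.
x_0 = 781^111 mod 889 = 1.
x_0 = 1, so 781 is not a witness.

no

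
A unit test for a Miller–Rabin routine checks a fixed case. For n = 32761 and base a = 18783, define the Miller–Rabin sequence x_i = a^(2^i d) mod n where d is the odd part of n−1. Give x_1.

904

n − 1 = 32760 = 2^3 · 4095, so s = 3 and d = 4095.
x_0 = 18783^4095 mod 32761 = 11241.
x_1 = 11241^2 mod 32761 = 904.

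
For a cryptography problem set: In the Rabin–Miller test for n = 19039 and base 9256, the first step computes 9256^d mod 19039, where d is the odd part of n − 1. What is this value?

n − 1 = 19038 = 2^1 · 9519, so s = 1 and d = 9519.
9256^9519 mod 19039 = 3224.

3224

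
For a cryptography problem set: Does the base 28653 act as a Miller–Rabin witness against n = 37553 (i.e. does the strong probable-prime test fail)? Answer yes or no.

n − 1 = 37552 = 2^4 · 2347, so s = 4 and d = 2347.
x_0 = 28653^2347 mod 37553 = 24329.
x_0 is neither 1 nor 37552, so continue squaring.
x_1 = 24329^2 mod 37553 = 27408.
x_2 = 27408^2 mod 37553 = 25805.
x_3 = 25805^2 mod 37553 = 8229.
Reached i = s−1 = 3 without hitting −1: 28653 is a Miller–Rabin witness and 37553 is composite.

yes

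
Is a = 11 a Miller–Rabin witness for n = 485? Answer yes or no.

yes

n − 1 = 484 = 2^2 · 121, so s = 2 and d = 121.
x_0 = 11^121 mod 485 = 86.
x_0 is neither 1 nor 484, so continue squaring.
x_1 = 86^2 mod 485 = 121.
Reached i = s−1 = 1 without hitting −1: 11 is a Miller–Rabin witness and 485 is composite.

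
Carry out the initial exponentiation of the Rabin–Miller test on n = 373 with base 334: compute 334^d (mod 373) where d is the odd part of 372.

n − 1 = 372 = 2^2 · 93, so s = 2 and d = 93.
Repeated squaring mod 373: 334^1 ≡ 334, 334^2 ≡ 29, 334^4 ≡ 95, 334^8 ≡ 73, 334^16 ≡ 107, 334^32 ≡ 259, 334^64 ≡ 314.
93 = 64 + 16 + 8 + 4 + 1, so 334^93 ≡ 314·107·73·95·334 ≡ 372 (mod 373).

372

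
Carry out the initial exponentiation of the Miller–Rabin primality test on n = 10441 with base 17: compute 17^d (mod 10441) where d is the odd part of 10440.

7672

n − 1 = 10440 = 2^3 · 1305, so s = 3 and d = 1305.
17^1305 mod 10441 = 7672.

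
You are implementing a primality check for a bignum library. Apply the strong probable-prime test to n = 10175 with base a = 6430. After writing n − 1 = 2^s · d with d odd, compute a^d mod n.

n − 1 = 10174 = 2^1 · 5087, so s = 1 and d = 5087.
6430^5087 mod 10175 = 800.

800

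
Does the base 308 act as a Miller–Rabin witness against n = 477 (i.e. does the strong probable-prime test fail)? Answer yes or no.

yes

n − 1 = 476 = 2^2 · 119, so s = 2 and d = 119.
By repeated squaring, 308^119 ≡ 59 (mod 477).
x_0 = 308^119 mod 477 = 59.
x_0 is neither 1 nor 476, so continue squaring.
x_1 = 59^2 mod 477 = 142.
Reached i = s−1 = 1 without hitting −1: 308 is a Miller–Rabin witness and 477 is composite.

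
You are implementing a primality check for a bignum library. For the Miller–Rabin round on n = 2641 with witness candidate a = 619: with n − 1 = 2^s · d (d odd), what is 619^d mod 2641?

n − 1 = 2640 = 2^4 · 165, so s = 4 and d = 165.
619^165 mod 2641 = 647.

647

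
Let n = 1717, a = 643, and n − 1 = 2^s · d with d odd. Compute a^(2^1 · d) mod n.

25

n − 1 = 1716 = 2^2 · 429, so s = 2 and d = 429.
x_0 = 643^429 mod 1717 = 5.
x_1 = 5^2 mod 1717 = 25.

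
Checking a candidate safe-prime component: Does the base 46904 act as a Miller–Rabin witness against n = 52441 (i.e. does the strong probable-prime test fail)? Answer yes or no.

yes

n − 1 = 52440 = 2^3 · 6555, so s = 3 and d = 6555.
x_0 = 46904^6555 mod 52441 = 32625.
x_0 is neither 1 nor 52440, so continue squaring.
x_1 = 32625^2 mod 52441 = 48089.
x_2 = 48089^2 mod 52441 = 8703.
Reached i = s−1 = 2 without hitting −1: 46904 is a Miller–Rabin witness and 52441 is composite.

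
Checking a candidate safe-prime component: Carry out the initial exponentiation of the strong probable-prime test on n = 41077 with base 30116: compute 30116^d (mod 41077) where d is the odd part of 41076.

n − 1 = 41076 = 2^2 · 10269, so s = 2 and d = 10269.
30116^10269 mod 41077 = 1.

1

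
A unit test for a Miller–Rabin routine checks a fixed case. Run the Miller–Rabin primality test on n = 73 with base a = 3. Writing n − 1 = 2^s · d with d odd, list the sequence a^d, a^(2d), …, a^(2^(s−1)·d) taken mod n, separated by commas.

46, 72, 1

n − 1 = 72 = 2^3 · 9, so s = 3 and d = 9.
x_0 = 3^9 mod 73 = 46.
x_1 = 46^2 mod 73 = 72.
x_2 = 72^2 mod 73 = 1.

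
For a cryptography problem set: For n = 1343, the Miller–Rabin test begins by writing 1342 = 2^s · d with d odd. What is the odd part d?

671

Halving: 1342 → 671; 671 is odd.
So 1342 = 2^1 · 671.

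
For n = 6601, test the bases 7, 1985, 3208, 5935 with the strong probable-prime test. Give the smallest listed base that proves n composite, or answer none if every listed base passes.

7

n − 1 = 6600 = 2^3 · 825, so s = 3 and d = 825.
Base 7: x_0 = 7^825 mod 6601 = 413. x_0 is neither 1 nor 6600, so continue squaring. x_1 = 413^2 mod 6601 = 5544. x_2 = 5544^2 mod 6601 = 1680. Reached i = s−1 = 2 without hitting −1: 7 is a Miller–Rabin witness and 6601 is composite.
Base 1985: x_0 = 1985^825 mod 6601 = 4852. x_0 is neither 1 nor 6600, so continue squaring. x_1 = 4852^2 mod 6601 = 2738. x_2 = 2738^2 mod 6601 = 4509. Reached i = s−1 = 2 without hitting −1: 1985 is a Miller–Rabin witness and 6601 is composite.
Base 3208: x_0 = 3208^825 mod 6601 = 1149. x_0 is neither 1 nor 6600, so continue squaring. x_1 = 1149^2 mod 6601 = 1. x_1 = 1 but x_0 ≠ ±1, a nontrivial square root of 1 — 3208 is a witness and 6601 is composite.
Base 5935: x_0 = 5935^825 mod 6601 = 5452. x_0 is neither 1 nor 6600, so continue squaring. x_1 = 5452^2 mod 6601 = 1. x_1 = 1 but x_0 ≠ ±1, a nontrivial square root of 1 — 5935 is a witness and 6601 is composite.
The smallest witness among the given bases is 7.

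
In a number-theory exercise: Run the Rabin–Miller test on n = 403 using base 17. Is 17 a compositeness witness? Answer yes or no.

n − 1 = 402 = 2^1 · 201, so s = 1 and d = 201.
x_0 = 17^201 mod 403 = 116.
x_0 ∉ {1, 402} and s = 1, so 17 is a Miller–Rabin witness and 403 is composite.

yes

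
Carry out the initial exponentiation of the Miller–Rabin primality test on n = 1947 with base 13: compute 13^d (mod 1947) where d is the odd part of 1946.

1735

n − 1 = 1946 = 2^1 · 973, so s = 1 and d = 973.
13^973 mod 1947 = 1735.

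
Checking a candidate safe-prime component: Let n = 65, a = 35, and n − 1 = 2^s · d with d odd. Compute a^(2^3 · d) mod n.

n − 1 = 64 = 2^6 · 1, so s = 6 and d = 1.
x_0 = 35^1 mod 65 = 35.
x_1 = 35^2 mod 65 = 55.
x_2 = 55^2 mod 65 = 35.
x_3 = 35^2 mod 65 = 55.

55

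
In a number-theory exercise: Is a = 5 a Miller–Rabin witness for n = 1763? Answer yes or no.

yes

n − 1 = 1762 = 2^1 · 881, so s = 1 and d = 881.
x_0 = 5^881 mod 1763 = 456.
x_0 ∉ {1, 1762} and s = 1, so 5 is a Miller–Rabin witness and 1763 is composite.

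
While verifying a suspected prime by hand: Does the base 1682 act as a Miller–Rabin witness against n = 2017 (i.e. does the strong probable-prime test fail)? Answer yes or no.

no

n − 1 = 2016 = 2^5 · 63, so s = 5 and d = 63.
x_0 = 1682^63 mod 2017 = 1489.
x_0 is neither 1 nor 2016, so continue squaring.
x_1 = 1489^2 mod 2017 = 438.
x_2 = 438^2 mod 2017 = 229.
x_3 = 229^2 mod 2017 = 2016.
x_3 ≡ −1, so 1682 is not a witness.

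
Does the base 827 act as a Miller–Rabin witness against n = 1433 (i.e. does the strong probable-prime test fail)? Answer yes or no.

n − 1 = 1432 = 2^3 · 179, so s = 3 and d = 179.
Repeated squaring mod 1433: 827^1 ≡ 827, 827^2 ≡ 388, 827^4 ≡ 79, 827^8 ≡ 509, 827^16 ≡ 1141, 827^32 ≡ 717, 827^64 ≡ 1075, 827^128 ≡ 627.
179 = 128 + 32 + 16 + 2 + 1, so 827^179 ≡ 627·717·1141·388·827 ≡ 342 (mod 1433).
x_0 = 827^179 mod 1433 = 342.
x_0 is neither 1 nor 1432, so continue squaring.
x_1 = 342^2 mod 1433 = 891.
x_2 = 891^2 mod 1433 = 1432.
x_2 ≡ −1, so 827 is not a witness.

no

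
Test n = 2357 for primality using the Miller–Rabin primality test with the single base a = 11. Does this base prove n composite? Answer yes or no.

n − 1 = 2356 = 2^2 · 589, so s = 2 and d = 589.
x_0 = 11^589 mod 2357 = 2356.
x_0 = 2356 ≡ −1, so 11 is not a witness.

no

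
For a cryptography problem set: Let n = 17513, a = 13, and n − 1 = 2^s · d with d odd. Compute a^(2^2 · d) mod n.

14532

n − 1 = 17512 = 2^3 · 2189, so s = 3 and d = 2189.
x_0 = 13^2189 mod 17513 = 5972.
x_1 = 5972^2 mod 17513 = 8316.
x_2 = 8316^2 mod 17513 = 14532.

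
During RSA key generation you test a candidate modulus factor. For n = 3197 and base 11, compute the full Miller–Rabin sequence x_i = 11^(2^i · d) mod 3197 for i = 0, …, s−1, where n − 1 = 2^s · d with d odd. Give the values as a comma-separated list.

1962, 256

n − 1 = 3196 = 2^2 · 799, so s = 2 and d = 799.
x_0 = 11^799 mod 3197 = 1962.
x_1 = 1962^2 mod 3197 = 256.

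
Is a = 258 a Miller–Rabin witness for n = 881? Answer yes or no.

no

n − 1 = 880 = 2^4 · 55, so s = 4 and d = 55.
x_0 = 258^55 mod 881 = 583.
x_0 is neither 1 nor 880, so continue squaring.
x_1 = 583^2 mod 881 = 704.
x_2 = 704^2 mod 881 = 494.
x_3 = 494^2 mod 881 = 880.
x_3 ≡ −1, so 258 is not a witness.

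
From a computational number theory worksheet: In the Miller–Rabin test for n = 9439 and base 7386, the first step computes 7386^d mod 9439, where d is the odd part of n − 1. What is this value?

9438

n − 1 = 9438 = 2^1 · 4719, so s = 1 and d = 4719.
7386^4719 mod 9439 = 9438.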